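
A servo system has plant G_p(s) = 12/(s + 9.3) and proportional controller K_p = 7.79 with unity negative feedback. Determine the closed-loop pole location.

Closed-loop transfer function: T(s) = K_p·G_p(s)/(1 + K_p·G_p(s)) = 93.48/(s + 9.3 + 93.48) = 93.48/(s + 102.8).
The closed-loop pole is at s = −102.8.

s = -102.8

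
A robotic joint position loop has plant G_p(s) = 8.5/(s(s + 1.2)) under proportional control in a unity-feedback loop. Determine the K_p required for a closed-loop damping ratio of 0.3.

Closed-loop characteristic equation: s² + 1.2s + K_p·8.5 = 0.
So ω_n = √(8.5K_p) and 2ζω_n = 1.2, giving ζ = 1.2/(2√(8.5K_p)).
Setting ζ = 0.3: √(8.5K_p) = 1.2/(2·0.3) = 2, so K_p = 4/8.5 = 0.471.

K_p = 0.471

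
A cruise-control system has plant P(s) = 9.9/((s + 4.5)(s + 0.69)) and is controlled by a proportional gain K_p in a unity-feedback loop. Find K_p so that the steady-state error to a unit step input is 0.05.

Steady-state error for a unit step on this type-0 loop is 1/(1 + K_p·P(0)).
P(0) = 3.188. Require 1/(1 + K_p·3.188) = 0.05, so 1 + 3.188·K_p = 20.
K_p = (20 − 1)/3.188 = 5.96.

K_p = 5.96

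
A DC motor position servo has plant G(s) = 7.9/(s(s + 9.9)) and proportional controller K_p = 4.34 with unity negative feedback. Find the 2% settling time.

T_s ≈ 0.808 s

The closed-loop denominator s² + 9.9s + 34.29 gives ω_n = √34.29 = 5.855 and ζ = 9.9/(2ω_n) = 0.8454.
2% settling time T_s ≈ 4/(ζω_n) = 4/4.95 = 0.808 s.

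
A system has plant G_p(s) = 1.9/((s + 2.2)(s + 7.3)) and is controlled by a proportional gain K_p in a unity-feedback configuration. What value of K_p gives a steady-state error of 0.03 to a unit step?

K_p = 273

The loop is type 0, so e_ss(step) = 1/(1 + K_pos) with K_pos = K_p·G_p(0).
G_p(0) = 0.1183. Require 1/(1 + K_p·0.1183) = 0.03, so 1 + 0.1183·K_p = 33.33.
K_p = (33.33 − 1)/0.1183 = 273.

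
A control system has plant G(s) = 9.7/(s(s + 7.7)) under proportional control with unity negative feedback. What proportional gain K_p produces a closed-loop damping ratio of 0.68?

Closed-loop characteristic equation: s² + 7.7s + K_p·9.7 = 0.
So ω_n = √(9.7K_p) and 2ζω_n = 7.7, giving ζ = 7.7/(2√(9.7K_p)).
Setting ζ = 0.68: √(9.7K_p) = 7.7/(2·0.68) = 5.662, so K_p = 32.06/9.7 = 3.3.

K_p = 3.3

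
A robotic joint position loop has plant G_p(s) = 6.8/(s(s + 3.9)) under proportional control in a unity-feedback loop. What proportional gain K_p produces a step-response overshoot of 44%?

K_p = 8.75

From %OS = 100·exp(−πζ/√(1−ζ²)) = 44%, ζ = −ln(0.44)/√(π²+ln²(0.44)) = 0.2528.
Characteristic equation s² + 3.9s + 6.8K_p = 0 gives ζ = 3.9/(2√(6.8K_p)).
Setting ζ = 0.2528: √(6.8K_p) = 3.9/(2·0.2528) = 7.713, so K_p = 59.48/6.8 = 8.75.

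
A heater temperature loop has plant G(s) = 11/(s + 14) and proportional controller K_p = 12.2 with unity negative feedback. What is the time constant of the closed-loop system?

τ = 0.00675 s

Closed-loop transfer function: T(s) = K_p·G(s)/(1 + K_p·G(s)) = 134.2/(s + 14 + 134.2) = 134.2/(s + 148.2).
Time constant τ = 1/148.2 = 0.00675 s.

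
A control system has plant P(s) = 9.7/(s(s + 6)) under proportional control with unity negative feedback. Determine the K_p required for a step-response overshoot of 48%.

K_p = 17.9

From %OS = 100·exp(−πζ/√(1−ζ²)) = 48%, ζ = −ln(0.48)/√(π²+ln²(0.48)) = 0.2275.
Characteristic equation s² + 6s + 9.7K_p = 0 gives ζ = 6/(2√(9.7K_p)).
Setting ζ = 0.2275: √(9.7K_p) = 6/(2·0.2275) = 13.19, so K_p = 173.9/9.7 = 17.9.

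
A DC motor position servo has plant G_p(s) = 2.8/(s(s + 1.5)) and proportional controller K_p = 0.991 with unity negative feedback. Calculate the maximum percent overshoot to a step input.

20.5%

Closed-loop characteristic equation: s² + 1.5s + 2.775 = 0, so ω_n = 1.666 rad/s and ζ = 1.5/(2·1.666) = 0.4502.
%OS = 100·exp(−πζ/√(1−ζ²)) = 100·exp(−π·0.4502/√0.7973) = 20.5%.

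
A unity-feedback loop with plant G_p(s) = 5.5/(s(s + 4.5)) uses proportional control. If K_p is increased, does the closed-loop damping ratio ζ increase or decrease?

ζ = 4.5/(2√(5.5K_p)); increasing K_p raises the denominator, so ζ falls.

decrease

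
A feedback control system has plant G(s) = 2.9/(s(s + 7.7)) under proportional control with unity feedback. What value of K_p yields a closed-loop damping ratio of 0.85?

Closed-loop characteristic equation: s² + 7.7s + K_p·2.9 = 0.
So ω_n = √(2.9K_p) and 2ζω_n = 7.7, giving ζ = 7.7/(2√(2.9K_p)).
Setting ζ = 0.85: √(2.9K_p) = 7.7/(2·0.85) = 4.529, so K_p = 20.52/2.9 = 7.07.

K_p = 7.07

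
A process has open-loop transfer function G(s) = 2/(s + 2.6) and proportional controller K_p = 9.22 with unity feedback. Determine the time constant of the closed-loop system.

Closed-loop transfer function: T(s) = K_p·G(s)/(1 + K_p·G(s)) = 18.44/(s + 2.6 + 18.44) = 18.44/(s + 21.04).
Time constant τ = 1/21.04 = 0.0475 s.

τ = 0.0475 s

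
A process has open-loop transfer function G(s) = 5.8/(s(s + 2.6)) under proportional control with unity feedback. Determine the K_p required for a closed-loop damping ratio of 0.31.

Closed-loop characteristic equation: s² + 2.6s + K_p·5.8 = 0.
So ω_n = √(5.8K_p) and 2ζω_n = 2.6, giving ζ = 2.6/(2√(5.8K_p)).
Setting ζ = 0.31: √(5.8K_p) = 2.6/(2·0.31) = 4.194, so K_p = 17.59/5.8 = 3.03.

K_p = 3.03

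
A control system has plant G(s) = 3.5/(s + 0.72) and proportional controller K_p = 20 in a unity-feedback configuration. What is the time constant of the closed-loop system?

Closed-loop transfer function: T(s) = K_p·G(s)/(1 + K_p·G(s)) = 70/(s + 0.72 + 70) = 70/(s + 70.72).
Time constant τ = 1/70.72 = 0.0141 s.

τ = 0.0141 s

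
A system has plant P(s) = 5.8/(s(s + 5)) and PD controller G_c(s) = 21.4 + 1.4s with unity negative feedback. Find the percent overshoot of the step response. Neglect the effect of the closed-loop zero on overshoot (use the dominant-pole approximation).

10.1%

Forward path: (21.4 + 1.4s)·5.8/(s(s+5)). The closed-loop characteristic equation is s² + (5 + 5.8·1.4)s + 5.8·21.4 = 0.
That is s² + 13.12s + 124.1 = 0, so ω_n = 11.14 rad/s and ζ = 13.12/(2·11.14) = 0.5888.
%OS = 100·exp(−πζ/√(1−ζ²)) = 10.1%.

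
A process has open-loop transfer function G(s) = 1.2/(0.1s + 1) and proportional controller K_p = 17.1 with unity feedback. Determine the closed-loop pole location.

s = -215.2

Closed loop: T(s) = K_p·G/(1+K_p·G) = 20.52/(0.1s + 1 + 20.52), with pole at s = −(1 + 20.52)/0.1 = −215.2.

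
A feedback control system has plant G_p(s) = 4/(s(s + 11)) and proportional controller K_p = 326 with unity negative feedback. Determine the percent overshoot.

61.6%

From 1 + K_pG_p(s) = 0: s² + 11s + 1304 = 0 ⇒ ω_n = 36.11, ζ = 0.1523.
%OS = 100·exp(−πζ/√(1−ζ²)) = 100·exp(−π·0.1523/√0.9768) = 61.6%.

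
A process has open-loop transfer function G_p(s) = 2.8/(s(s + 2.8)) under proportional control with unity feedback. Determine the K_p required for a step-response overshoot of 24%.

From %OS = 100·exp(−πζ/√(1−ζ²)) = 24%, ζ = −ln(0.24)/√(π²+ln²(0.24)) = 0.4136.
Characteristic equation s² + 2.8s + 2.8K_p = 0 gives ζ = 2.8/(2√(2.8K_p)).
Setting ζ = 0.4136: √(2.8K_p) = 2.8/(2·0.4136) = 3.385, so K_p = 11.46/2.8 = 4.09.

K_p = 4.09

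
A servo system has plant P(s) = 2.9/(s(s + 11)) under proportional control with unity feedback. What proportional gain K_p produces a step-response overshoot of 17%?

K_p = 43.2

From %OS = 100·exp(−πζ/√(1−ζ²)) = 17%, ζ = −ln(0.17)/√(π²+ln²(0.17)) = 0.4913.
Characteristic equation s² + 11s + 2.9K_p = 0 gives ζ = 11/(2√(2.9K_p)).
Setting ζ = 0.4913: √(2.9K_p) = 11/(2·0.4913) = 11.2, so K_p = 125.3/2.9 = 43.2.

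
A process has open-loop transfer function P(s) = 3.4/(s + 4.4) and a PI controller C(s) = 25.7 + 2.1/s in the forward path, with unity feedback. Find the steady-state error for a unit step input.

The open loop C(s)P(s) has a pole at the origin (type 1), so the static position error constant is infinite and e_ss = 1/(1+∞) = 0.

0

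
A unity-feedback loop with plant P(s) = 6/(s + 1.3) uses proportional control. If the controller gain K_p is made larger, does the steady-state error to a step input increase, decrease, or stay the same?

e_ss = 1/(1 + K_p·P(0)); a larger K_p raises the denominator, so e_ss decreases.

decrease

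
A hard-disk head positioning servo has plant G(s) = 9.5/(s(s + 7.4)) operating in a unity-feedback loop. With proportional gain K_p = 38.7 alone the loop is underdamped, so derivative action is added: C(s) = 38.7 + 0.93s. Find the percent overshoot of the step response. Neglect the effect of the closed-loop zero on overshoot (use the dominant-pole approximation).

23%

Forward path: (38.7 + 0.93s)·9.5/(s(s+7.4)). The closed-loop characteristic equation is s² + (7.4 + 9.5·0.93)s + 9.5·38.7 = 0.
That is s² + 16.23s + 367.7 = 0, so ω_n = 19.17 rad/s and ζ = 16.23/(2·19.17) = 0.4234.
%OS = 100·exp(−πζ/√(1−ζ²)) = 23%.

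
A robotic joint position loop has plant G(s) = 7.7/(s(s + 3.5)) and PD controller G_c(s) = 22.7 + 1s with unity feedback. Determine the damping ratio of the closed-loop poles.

Forward path: (22.7 + 1s)·7.7/(s(s+3.5)). The closed-loop characteristic equation is s² + (3.5 + 7.7·1)s + 7.7·22.7 = 0.
That is s² + 11.2s + 174.8 = 0, so ω_n = 13.22 rad/s and ζ = 11.2/(2·13.22) = 0.4236.

ζ = 0.424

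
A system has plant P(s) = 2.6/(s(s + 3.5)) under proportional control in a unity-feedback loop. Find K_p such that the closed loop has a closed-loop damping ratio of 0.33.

K_p = 10.8

Closed-loop characteristic equation: s² + 3.5s + K_p·2.6 = 0.
So ω_n = √(2.6K_p) and 2ζω_n = 3.5, giving ζ = 3.5/(2√(2.6K_p)).
Setting ζ = 0.33: √(2.6K_p) = 3.5/(2·0.33) = 5.303, so K_p = 28.12/2.6 = 10.8.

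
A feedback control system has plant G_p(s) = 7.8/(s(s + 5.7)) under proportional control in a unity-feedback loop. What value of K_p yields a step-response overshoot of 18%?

K_p = 4.54

From %OS = 100·exp(−πζ/√(1−ζ²)) = 18%, ζ = −ln(0.18)/√(π²+ln²(0.18)) = 0.4791.
Characteristic equation s² + 5.7s + 7.8K_p = 0 gives ζ = 5.7/(2√(7.8K_p)).
Setting ζ = 0.4791: √(7.8K_p) = 5.7/(2·0.4791) = 5.949, so K_p = 35.38/7.8 = 4.54.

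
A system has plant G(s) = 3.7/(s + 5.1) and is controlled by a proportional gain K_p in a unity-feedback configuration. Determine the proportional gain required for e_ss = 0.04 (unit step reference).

K_p = 33.1

For a type-0 loop with proportional control, e_ss = 1/(1 + K_p·G(0)).
G(0) = 0.7255. Require 1/(1 + K_p·0.7255) = 0.04, so 1 + 0.7255·K_p = 25.
K_p = (25 − 1)/0.7255 = 33.1.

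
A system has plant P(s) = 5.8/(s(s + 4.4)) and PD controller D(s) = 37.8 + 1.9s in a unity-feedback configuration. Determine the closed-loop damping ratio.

ζ = 0.521

Forward path: (37.8 + 1.9s)·5.8/(s(s+4.4)). The closed-loop characteristic equation is s² + (4.4 + 5.8·1.9)s + 5.8·37.8 = 0.
That is s² + 15.42s + 219.2 = 0, so ω_n = 14.81 rad/s and ζ = 15.42/(2·14.81) = 0.5207.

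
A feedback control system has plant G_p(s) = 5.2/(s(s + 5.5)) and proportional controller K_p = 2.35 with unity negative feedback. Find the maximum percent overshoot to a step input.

1.83%

Closed-loop characteristic equation: s² + 5.5s + 12.22 = 0, so ω_n = 3.496 rad/s and ζ = 5.5/(2·3.496) = 0.7867.
%OS = 100·exp(−πζ/√(1−ζ²)) = 100·exp(−π·0.7867/√0.3811) = 1.83%.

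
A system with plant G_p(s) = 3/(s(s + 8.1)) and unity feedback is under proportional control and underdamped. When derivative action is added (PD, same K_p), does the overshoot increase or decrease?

decrease

With PD the characteristic equation becomes s² + (a + K·K_d)s + K·K_p = 0; the damping term grows, ζ rises, overshoot falls.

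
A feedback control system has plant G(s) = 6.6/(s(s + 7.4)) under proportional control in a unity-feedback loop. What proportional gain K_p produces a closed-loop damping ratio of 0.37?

Closed-loop characteristic equation: s² + 7.4s + K_p·6.6 = 0.
So ω_n = √(6.6K_p) and 2ζω_n = 7.4, giving ζ = 7.4/(2√(6.6K_p)).
Setting ζ = 0.37: √(6.6K_p) = 7.4/(2·0.37) = 10, so K_p = 100/6.6 = 15.2.

K_p = 15.2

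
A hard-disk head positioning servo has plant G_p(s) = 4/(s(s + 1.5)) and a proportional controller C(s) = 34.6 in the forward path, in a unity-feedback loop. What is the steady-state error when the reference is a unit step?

0

The open loop C(s)G_p(s) has a pole at the origin (type 1), so the static position error constant is infinite and e_ss = 1/(1+∞) = 0.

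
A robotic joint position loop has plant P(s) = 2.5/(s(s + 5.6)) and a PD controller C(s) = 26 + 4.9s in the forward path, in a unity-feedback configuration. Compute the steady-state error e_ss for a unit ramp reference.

0.0862

The loop has one pole at the origin (type 1). Velocity error constant K_v = lim_{s→0} s·C(s)P(s) = 26·2.5/5.6 = 11.61.
Steady-state error to a unit ramp: e_ss = 1/K_v = 0.0862.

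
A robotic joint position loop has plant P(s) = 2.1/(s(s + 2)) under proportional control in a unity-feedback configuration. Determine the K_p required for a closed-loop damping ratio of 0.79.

K_p = 0.763

Closed-loop characteristic equation: s² + 2s + K_p·2.1 = 0.
So ω_n = √(2.1K_p) and 2ζω_n = 2, giving ζ = 2/(2√(2.1K_p)).
Setting ζ = 0.79: √(2.1K_p) = 2/(2·0.79) = 1.266, so K_p = 1.602/2.1 = 0.763.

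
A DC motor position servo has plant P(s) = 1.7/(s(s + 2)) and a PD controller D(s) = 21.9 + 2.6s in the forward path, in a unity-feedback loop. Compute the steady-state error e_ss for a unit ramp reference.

0.0537

The loop has one pole at the origin (type 1). Velocity error constant K_v = lim_{s→0} s·D(s)P(s) = 21.9·1.7/2 = 18.61.
Steady-state error to a unit ramp: e_ss = 1/K_v = 0.0537.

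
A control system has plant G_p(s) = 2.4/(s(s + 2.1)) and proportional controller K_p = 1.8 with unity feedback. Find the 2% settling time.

T_s ≈ 3.81 s

Closed-loop characteristic equation: s² + 2.1s + 4.32 = 0, so ω_n = 2.078 rad/s and ζ = 2.1/(2·2.078) = 0.5052.
2% settling time T_s ≈ 4/(ζω_n) = 4/1.05 = 3.81 s.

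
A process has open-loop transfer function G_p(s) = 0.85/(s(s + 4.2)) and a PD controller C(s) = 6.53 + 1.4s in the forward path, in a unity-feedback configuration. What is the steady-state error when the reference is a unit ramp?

The loop has one pole at the origin (type 1). Velocity error constant K_v = lim_{s→0} s·C(s)G_p(s) = 6.53·0.85/4.2 = 1.322.
Steady-state error to a unit ramp: e_ss = 1/K_v = 0.757.

0.757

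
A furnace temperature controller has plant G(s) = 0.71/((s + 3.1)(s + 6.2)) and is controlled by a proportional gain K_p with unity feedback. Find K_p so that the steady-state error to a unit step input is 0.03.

K_p = 875

Steady-state error for a unit step on this type-0 loop is 1/(1 + K_p·G(0)).
G(0) = 0.03694. Require 1/(1 + K_p·0.03694) = 0.03, so 1 + 0.03694·K_p = 33.33.
K_p = (33.33 − 1)/0.03694 = 875.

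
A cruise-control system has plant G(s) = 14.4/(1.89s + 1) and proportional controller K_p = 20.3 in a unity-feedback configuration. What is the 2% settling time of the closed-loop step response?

Closed loop: T(s) = K_p·G/(1+K_p·G) = 292.3/(1.89s + 1 + 292.3), with pole at s = −(1 + 292.3)/1.89 = −155.2.
τ = 1/155.2 = 0.006443 s, so 2% settling time ≈ 4τ = 0.0258 s.

T_s ≈ 0.0258 s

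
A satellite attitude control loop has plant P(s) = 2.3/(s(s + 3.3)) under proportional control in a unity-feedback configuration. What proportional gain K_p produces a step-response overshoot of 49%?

K_p = 24.1

From %OS = 100·exp(−πζ/√(1−ζ²)) = 49%, ζ = −ln(0.49)/√(π²+ln²(0.49)) = 0.2214.
Characteristic equation s² + 3.3s + 2.3K_p = 0 gives ζ = 3.3/(2√(2.3K_p)).
Setting ζ = 0.2214: √(2.3K_p) = 3.3/(2·0.2214) = 7.452, so K_p = 55.53/2.3 = 24.1.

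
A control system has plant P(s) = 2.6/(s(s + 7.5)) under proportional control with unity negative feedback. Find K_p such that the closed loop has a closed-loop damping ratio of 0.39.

K_p = 35.6

Closed-loop characteristic equation: s² + 7.5s + K_p·2.6 = 0.
So ω_n = √(2.6K_p) and 2ζω_n = 7.5, giving ζ = 7.5/(2√(2.6K_p)).
Setting ζ = 0.39: √(2.6K_p) = 7.5/(2·0.39) = 9.615, so K_p = 92.46/2.6 = 35.6.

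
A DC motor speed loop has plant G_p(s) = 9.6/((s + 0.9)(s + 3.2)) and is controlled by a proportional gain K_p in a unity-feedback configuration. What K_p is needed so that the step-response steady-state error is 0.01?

K_p = 29.7

The loop is type 0, so e_ss(step) = 1/(1 + K_pos) with K_pos = K_p·G_p(0).
G_p(0) = 3.333. Require 1/(1 + K_p·3.333) = 0.01, so 1 + 3.333·K_p = 100.
K_p = (100 − 1)/3.333 = 29.7.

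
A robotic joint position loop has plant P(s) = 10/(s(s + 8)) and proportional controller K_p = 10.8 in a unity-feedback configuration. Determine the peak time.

The closed-loop denominator s² + 8s + 108 gives ω_n = √108 = 10.39 and ζ = 8/(2ω_n) = 0.3849.
Damped frequency ω_d = ω_n√(1−ζ²) = 9.592 rad/s, so peak time T_p = π/ω_d = 0.328 s.

T_p = 0.328 s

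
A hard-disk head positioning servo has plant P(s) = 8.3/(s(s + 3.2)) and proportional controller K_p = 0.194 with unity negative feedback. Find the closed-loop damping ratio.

With unity feedback the closed-loop characteristic equation is s² + 3.2s + 0.194·8.3 = s² + 3.2s + 1.61 = 0.
Matching s² + 2ζω_n s + ω_n²: ω_n = √1.61 = 1.269 rad/s and 2ζω_n = 3.2, so ζ = 3.2/(2·1.269) = 1.26.

ζ = 1.26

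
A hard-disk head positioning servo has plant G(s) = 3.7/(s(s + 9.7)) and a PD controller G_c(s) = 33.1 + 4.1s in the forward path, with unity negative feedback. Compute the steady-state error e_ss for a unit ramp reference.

The loop has one pole at the origin (type 1). Velocity error constant K_v = lim_{s→0} s·G_c(s)G(s) = 33.1·3.7/9.7 = 12.63.
Steady-state error to a unit ramp: e_ss = 1/K_v = 0.0792.

0.0792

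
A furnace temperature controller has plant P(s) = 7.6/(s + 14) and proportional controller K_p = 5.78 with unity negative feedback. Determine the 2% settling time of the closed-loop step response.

T_s ≈ 0.0691 s

Closed-loop transfer function: T(s) = K_p·P(s)/(1 + K_p·P(s)) = 43.93/(s + 14 + 43.93) = 43.93/(s + 57.93).
Time constant τ = 1/57.93 = 0.01726 s, so the 2% settling time is about 4τ = 0.0691 s.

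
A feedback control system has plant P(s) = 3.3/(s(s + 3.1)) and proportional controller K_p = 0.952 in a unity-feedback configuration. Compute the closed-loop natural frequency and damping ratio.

ω_n = 1.77 rad/s, ζ = 0.874

1 + K_p·P(s) = 0 gives s² + 3.1s + 3.142 = 0.
Matching s² + 2ζω_n s + ω_n²: ω_n = √3.142 = 1.772 rad/s and 2ζω_n = 3.1, so ζ = 3.1/(2·1.772) = 0.874.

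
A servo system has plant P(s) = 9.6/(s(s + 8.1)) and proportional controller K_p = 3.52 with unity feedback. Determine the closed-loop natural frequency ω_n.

The closed-loop denominator is s(s+8.1) + 3.52·9.6 = s² + 8.1s + 33.79.
Matching s² + 2ζω_n s + ω_n²: ω_n = √33.79 = 5.813 rad/s and 2ζω_n = 8.1, so ζ = 8.1/(2·5.813) = 0.697.

ω_n = 5.81 rad/s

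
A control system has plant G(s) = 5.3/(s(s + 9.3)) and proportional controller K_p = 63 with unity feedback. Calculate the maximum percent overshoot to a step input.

43.8%

From 1 + K_pG(s) = 0: s² + 9.3s + 333.9 = 0 ⇒ ω_n = 18.27, ζ = 0.2545.
%OS = 100·exp(−πζ/√(1−ζ²)) = 100·exp(−π·0.2545/√0.9352) = 43.8%.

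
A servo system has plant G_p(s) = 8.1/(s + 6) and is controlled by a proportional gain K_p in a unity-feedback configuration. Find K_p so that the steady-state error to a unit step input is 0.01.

K_p = 73.3

The loop is type 0, so e_ss(step) = 1/(1 + K_pos) with K_pos = K_p·G_p(0).
G_p(0) = 1.35. Require 1/(1 + K_p·1.35) = 0.01, so 1 + 1.35·K_p = 100.
K_p = (100 − 1)/1.35 = 73.3.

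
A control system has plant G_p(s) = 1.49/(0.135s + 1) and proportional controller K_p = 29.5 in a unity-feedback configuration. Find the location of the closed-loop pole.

Closed loop: T(s) = K_p·G_p/(1+K_p·G_p) = 43.95/(0.135s + 1 + 43.95), with pole at s = −(1 + 43.95)/0.135 = −333.

s = -333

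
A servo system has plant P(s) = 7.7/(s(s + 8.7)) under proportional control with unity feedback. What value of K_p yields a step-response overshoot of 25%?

K_p = 15.1

From %OS = 100·exp(−πζ/√(1−ζ²)) = 25%, ζ = −ln(0.25)/√(π²+ln²(0.25)) = 0.4037.
Characteristic equation s² + 8.7s + 7.7K_p = 0 gives ζ = 8.7/(2√(7.7K_p)).
Setting ζ = 0.4037: √(7.7K_p) = 8.7/(2·0.4037) = 10.77, so K_p = 116.1/7.7 = 15.1.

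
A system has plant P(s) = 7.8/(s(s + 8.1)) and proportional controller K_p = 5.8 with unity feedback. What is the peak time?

T_p = 0.585 s

The closed-loop denominator s² + 8.1s + 45.24 gives ω_n = √45.24 = 6.726 and ζ = 8.1/(2ω_n) = 0.6021.
Damped frequency ω_d = ω_n√(1−ζ²) = 5.37 rad/s, so peak time T_p = π/ω_d = 0.585 s.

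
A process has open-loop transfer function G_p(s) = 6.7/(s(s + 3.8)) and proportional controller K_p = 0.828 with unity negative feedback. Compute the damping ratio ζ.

ζ = 0.807

1 + K_p·G_p(s) = 0 gives s² + 3.8s + 5.548 = 0.
So ω_n² = 5.548 ⇒ ω_n = 2.355 rad/s, and ζ = 3.8/(2ω_n) = 0.807.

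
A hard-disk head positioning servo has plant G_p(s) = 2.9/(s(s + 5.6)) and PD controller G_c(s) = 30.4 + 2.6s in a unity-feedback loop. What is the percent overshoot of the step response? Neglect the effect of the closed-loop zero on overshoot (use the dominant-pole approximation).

Forward path: (30.4 + 2.6s)·2.9/(s(s+5.6)). The closed-loop characteristic equation is s² + (5.6 + 2.9·2.6)s + 2.9·30.4 = 0.
That is s² + 13.14s + 88.16 = 0, so ω_n = 9.389 rad/s and ζ = 13.14/(2·9.389) = 0.6997.
%OS = 100·exp(−πζ/√(1−ζ²)) = 4.61%.

4.61%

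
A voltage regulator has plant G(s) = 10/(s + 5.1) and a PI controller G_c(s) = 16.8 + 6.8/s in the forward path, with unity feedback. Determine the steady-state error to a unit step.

0

The open loop G_c(s)G(s) has a pole at the origin (type 1), so the static position error constant is infinite and e_ss = 1/(1+∞) = 0.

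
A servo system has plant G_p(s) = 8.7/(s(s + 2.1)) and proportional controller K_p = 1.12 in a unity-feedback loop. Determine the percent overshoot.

From 1 + K_pG_p(s) = 0: s² + 2.1s + 9.744 = 0 ⇒ ω_n = 3.122, ζ = 0.3364.
%OS = 100·exp(−πζ/√(1−ζ²)) = 100·exp(−π·0.3364/√0.8869) = 32.6%.

32.6%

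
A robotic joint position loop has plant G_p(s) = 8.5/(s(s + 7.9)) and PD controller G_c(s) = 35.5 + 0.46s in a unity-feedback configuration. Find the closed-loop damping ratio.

Forward path: (35.5 + 0.46s)·8.5/(s(s+7.9)). The closed-loop characteristic equation is s² + (7.9 + 8.5·0.46)s + 8.5·35.5 = 0.
That is s² + 11.81s + 301.8 = 0, so ω_n = 17.37 rad/s and ζ = 11.81/(2·17.37) = 0.3399.

ζ = 0.34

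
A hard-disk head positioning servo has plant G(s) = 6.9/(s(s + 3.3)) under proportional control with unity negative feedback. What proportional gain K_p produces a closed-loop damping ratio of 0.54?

Closed-loop characteristic equation: s² + 3.3s + K_p·6.9 = 0.
So ω_n = √(6.9K_p) and 2ζω_n = 3.3, giving ζ = 3.3/(2√(6.9K_p)).
Setting ζ = 0.54: √(6.9K_p) = 3.3/(2·0.54) = 3.056, so K_p = 9.336/6.9 = 1.35.

K_p = 1.35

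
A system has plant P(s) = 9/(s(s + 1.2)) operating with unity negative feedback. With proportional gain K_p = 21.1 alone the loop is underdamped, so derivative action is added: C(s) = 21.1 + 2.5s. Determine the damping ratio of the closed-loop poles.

ζ = 0.86

Forward path: (21.1 + 2.5s)·9/(s(s+1.2)). The closed-loop characteristic equation is s² + (1.2 + 9·2.5)s + 9·21.1 = 0.
That is s² + 23.7s + 189.9 = 0, so ω_n = 13.78 rad/s and ζ = 23.7/(2·13.78) = 0.8599.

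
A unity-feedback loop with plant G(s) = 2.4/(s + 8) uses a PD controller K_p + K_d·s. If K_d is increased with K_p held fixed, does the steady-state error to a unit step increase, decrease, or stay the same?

unchanged

K_d affects only the transient (the s-coefficient); the DC loop gain, and hence e_ss, depends only on K_p.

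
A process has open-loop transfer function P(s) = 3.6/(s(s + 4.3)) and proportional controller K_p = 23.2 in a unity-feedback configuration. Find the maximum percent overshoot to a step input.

The closed-loop denominator s² + 4.3s + 83.52 gives ω_n = √83.52 = 9.139 and ζ = 4.3/(2ω_n) = 0.2353.
%OS = 100·exp(−πζ/√(1−ζ²)) = 100·exp(−π·0.2353/√0.9447) = 46.7%.

46.7%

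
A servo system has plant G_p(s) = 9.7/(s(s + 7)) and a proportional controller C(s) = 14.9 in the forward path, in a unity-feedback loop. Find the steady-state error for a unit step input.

The open loop C(s)G_p(s) has a pole at the origin (type 1), so the static position error constant is infinite and e_ss = 1/(1+∞) = 0.

0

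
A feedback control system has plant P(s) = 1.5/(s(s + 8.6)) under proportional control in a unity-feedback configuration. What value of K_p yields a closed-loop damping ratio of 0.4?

K_p = 77

Closed-loop characteristic equation: s² + 8.6s + K_p·1.5 = 0.
So ω_n = √(1.5K_p) and 2ζω_n = 8.6, giving ζ = 8.6/(2√(1.5K_p)).
Setting ζ = 0.4: √(1.5K_p) = 8.6/(2·0.4) = 10.75, so K_p = 115.6/1.5 = 77.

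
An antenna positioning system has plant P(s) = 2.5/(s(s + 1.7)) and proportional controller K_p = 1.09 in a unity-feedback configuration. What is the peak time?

T_p = 2.22 s

From 1 + K_pP(s) = 0: s² + 1.7s + 2.725 = 0 ⇒ ω_n = 1.651, ζ = 0.5149.
Damped frequency ω_d = ω_n√(1−ζ²) = 1.415 rad/s, so peak time T_p = π/ω_d = 2.22 s.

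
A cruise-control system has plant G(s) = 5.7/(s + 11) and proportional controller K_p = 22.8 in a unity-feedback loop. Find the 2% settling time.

Closed-loop transfer function: T(s) = K_p·G(s)/(1 + K_p·G(s)) = 130/(s + 11 + 130) = 130/(s + 141).
Time constant τ = 1/141 = 0.007094 s, so the 2% settling time is about 4τ = 0.0284 s.

T_s ≈ 0.0284 s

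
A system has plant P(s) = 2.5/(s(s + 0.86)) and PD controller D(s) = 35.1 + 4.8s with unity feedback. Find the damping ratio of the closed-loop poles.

Forward path: (35.1 + 4.8s)·2.5/(s(s+0.86)). The closed-loop characteristic equation is s² + (0.86 + 2.5·4.8)s + 2.5·35.1 = 0.
That is s² + 12.86s + 87.75 = 0, so ω_n = 9.367 rad/s and ζ = 12.86/(2·9.367) = 0.6864.

ζ = 0.686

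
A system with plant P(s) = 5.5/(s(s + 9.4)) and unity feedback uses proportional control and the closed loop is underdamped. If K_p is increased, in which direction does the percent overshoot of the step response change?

increase

ζ = 9.4/(2√(5.5K_p)) decreases as K_p grows; lower damping means more overshoot.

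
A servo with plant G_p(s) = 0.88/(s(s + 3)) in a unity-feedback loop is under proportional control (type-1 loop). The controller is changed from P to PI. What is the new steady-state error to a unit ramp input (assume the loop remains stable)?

0

The integrator raises the loop to type 2, so K_v → ∞ and e_ss to a ramp is zero.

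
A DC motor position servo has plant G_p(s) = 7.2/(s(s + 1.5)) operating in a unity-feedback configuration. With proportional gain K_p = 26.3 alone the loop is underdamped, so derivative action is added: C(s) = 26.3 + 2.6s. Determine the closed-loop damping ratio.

ζ = 0.735

Forward path: (26.3 + 2.6s)·7.2/(s(s+1.5)). The closed-loop characteristic equation is s² + (1.5 + 7.2·2.6)s + 7.2·26.3 = 0.
That is s² + 20.22s + 189.4 = 0, so ω_n = 13.76 rad/s and ζ = 20.22/(2·13.76) = 0.7347.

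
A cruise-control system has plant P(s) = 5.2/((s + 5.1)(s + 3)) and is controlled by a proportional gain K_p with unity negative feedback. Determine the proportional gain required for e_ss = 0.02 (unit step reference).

K_p = 144

For a type-0 loop with proportional control, e_ss = 1/(1 + K_p·P(0)).
P(0) = 0.3399. Require 1/(1 + K_p·0.3399) = 0.02, so 1 + 0.3399·K_p = 50.
K_p = (50 − 1)/0.3399 = 144.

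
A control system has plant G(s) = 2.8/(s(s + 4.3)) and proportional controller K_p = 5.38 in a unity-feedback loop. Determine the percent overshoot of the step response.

From 1 + K_pG(s) = 0: s² + 4.3s + 15.06 = 0 ⇒ ω_n = 3.881, ζ = 0.5539.
%OS = 100·exp(−πζ/√(1−ζ²)) = 100·exp(−π·0.5539/√0.6931) = 12.4%.

12.4%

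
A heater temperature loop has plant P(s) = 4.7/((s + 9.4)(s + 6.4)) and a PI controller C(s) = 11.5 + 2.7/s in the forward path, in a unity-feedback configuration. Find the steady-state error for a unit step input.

The open loop C(s)P(s) has a pole at the origin (type 1), so the static position error constant is infinite and e_ss = 1/(1+∞) = 0.

0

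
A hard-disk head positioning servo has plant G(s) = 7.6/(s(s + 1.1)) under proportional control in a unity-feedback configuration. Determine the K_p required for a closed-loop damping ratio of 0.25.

Closed-loop characteristic equation: s² + 1.1s + K_p·7.6 = 0.
So ω_n = √(7.6K_p) and 2ζω_n = 1.1, giving ζ = 1.1/(2√(7.6K_p)).
Setting ζ = 0.25: √(7.6K_p) = 1.1/(2·0.25) = 2.2, so K_p = 4.84/7.6 = 0.637.

K_p = 0.637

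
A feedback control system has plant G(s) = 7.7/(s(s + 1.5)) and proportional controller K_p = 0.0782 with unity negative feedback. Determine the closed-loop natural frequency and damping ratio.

1 + K_p·G(s) = 0 gives s² + 1.5s + 0.6021 = 0.
Matching s² + 2ζω_n s + ω_n²: ω_n = √0.6021 = 0.776 rad/s and 2ζω_n = 1.5, so ζ = 1.5/(2·0.776) = 0.967.

ω_n = 0.776 rad/s, ζ = 0.967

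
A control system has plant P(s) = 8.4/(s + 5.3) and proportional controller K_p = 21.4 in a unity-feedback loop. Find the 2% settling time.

Closed-loop transfer function: T(s) = K_p·P(s)/(1 + K_p·P(s)) = 179.8/(s + 5.3 + 179.8) = 179.8/(s + 185.1).
Time constant τ = 1/185.1 = 0.005404 s, so the 2% settling time is about 4τ = 0.0216 s.

T_s ≈ 0.0216 s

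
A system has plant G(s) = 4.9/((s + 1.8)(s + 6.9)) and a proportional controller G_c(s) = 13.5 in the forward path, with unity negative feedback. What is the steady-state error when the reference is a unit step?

0.158

The loop is type 0. Static position error constant K_pos = G_c(0)·G(0) = 13.5·0.3945 = 5.326.
Steady-state error to a unit step: e_ss = 1/(1+K_pos) = 1/6.326 = 0.158.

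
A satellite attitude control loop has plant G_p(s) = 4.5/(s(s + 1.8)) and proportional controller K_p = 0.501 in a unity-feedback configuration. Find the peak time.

From 1 + K_pG_p(s) = 0: s² + 1.8s + 2.255 = 0 ⇒ ω_n = 1.501, ζ = 0.5994.
Damped frequency ω_d = ω_n√(1−ζ²) = 1.202 rad/s, so peak time T_p = π/ω_d = 2.61 s.

T_p = 2.61 s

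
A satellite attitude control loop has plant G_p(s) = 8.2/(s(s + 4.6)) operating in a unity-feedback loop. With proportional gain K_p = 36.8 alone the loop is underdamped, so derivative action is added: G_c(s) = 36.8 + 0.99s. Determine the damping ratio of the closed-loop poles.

Forward path: (36.8 + 0.99s)·8.2/(s(s+4.6)). The closed-loop characteristic equation is s² + (4.6 + 8.2·0.99)s + 8.2·36.8 = 0.
That is s² + 12.72s + 301.8 = 0, so ω_n = 17.37 rad/s and ζ = 12.72/(2·17.37) = 0.3661.

ζ = 0.366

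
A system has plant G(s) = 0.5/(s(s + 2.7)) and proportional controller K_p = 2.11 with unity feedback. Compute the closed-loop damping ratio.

With unity feedback the closed-loop characteristic equation is s² + 2.7s + 2.11·0.5 = s² + 2.7s + 1.055 = 0.
So ω_n² = 1.055 ⇒ ω_n = 1.027 rad/s, and ζ = 2.7/(2ω_n) = 1.31.

ζ = 1.31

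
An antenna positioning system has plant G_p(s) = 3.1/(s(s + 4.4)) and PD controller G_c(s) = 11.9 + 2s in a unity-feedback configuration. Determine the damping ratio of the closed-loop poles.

ζ = 0.873

Forward path: (11.9 + 2s)·3.1/(s(s+4.4)). The closed-loop characteristic equation is s² + (4.4 + 3.1·2)s + 3.1·11.9 = 0.
That is s² + 10.6s + 36.89 = 0, so ω_n = 6.074 rad/s and ζ = 10.6/(2·6.074) = 0.8726.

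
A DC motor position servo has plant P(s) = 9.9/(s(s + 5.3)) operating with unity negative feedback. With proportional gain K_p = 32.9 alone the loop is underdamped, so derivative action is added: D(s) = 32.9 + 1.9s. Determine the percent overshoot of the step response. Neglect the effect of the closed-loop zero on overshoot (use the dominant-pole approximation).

5.96%

Forward path: (32.9 + 1.9s)·9.9/(s(s+5.3)). The closed-loop characteristic equation is s² + (5.3 + 9.9·1.9)s + 9.9·32.9 = 0.
That is s² + 24.11s + 325.7 = 0, so ω_n = 18.05 rad/s and ζ = 24.11/(2·18.05) = 0.668.
%OS = 100·exp(−πζ/√(1−ζ²)) = 5.96%.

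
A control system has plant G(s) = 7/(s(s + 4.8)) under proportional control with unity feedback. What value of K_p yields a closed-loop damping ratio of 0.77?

Closed-loop characteristic equation: s² + 4.8s + K_p·7 = 0.
So ω_n = √(7K_p) and 2ζω_n = 4.8, giving ζ = 4.8/(2√(7K_p)).
Setting ζ = 0.77: √(7K_p) = 4.8/(2·0.77) = 3.117, so K_p = 9.715/7 = 1.39.

K_p = 1.39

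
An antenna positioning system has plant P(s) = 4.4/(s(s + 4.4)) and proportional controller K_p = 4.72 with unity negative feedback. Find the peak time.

T_p = 0.787 s

The closed-loop denominator s² + 4.4s + 20.77 gives ω_n = √20.77 = 4.557 and ζ = 4.4/(2ω_n) = 0.4828.
Damped frequency ω_d = ω_n√(1−ζ²) = 3.991 rad/s, so peak time T_p = π/ω_d = 0.787 s.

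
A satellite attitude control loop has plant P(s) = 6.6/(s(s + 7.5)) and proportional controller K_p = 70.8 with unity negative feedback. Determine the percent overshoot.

The closed-loop denominator s² + 7.5s + 467.3 gives ω_n = √467.3 = 21.62 and ζ = 7.5/(2ω_n) = 0.1735.
%OS = 100·exp(−πζ/√(1−ζ²)) = 100·exp(−π·0.1735/√0.9699) = 57.5%.

57.5%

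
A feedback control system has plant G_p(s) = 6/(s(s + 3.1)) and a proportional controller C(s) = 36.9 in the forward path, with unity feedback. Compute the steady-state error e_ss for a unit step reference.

The open loop C(s)G_p(s) has a pole at the origin (type 1), so the static position error constant is infinite and e_ss = 1/(1+∞) = 0.

0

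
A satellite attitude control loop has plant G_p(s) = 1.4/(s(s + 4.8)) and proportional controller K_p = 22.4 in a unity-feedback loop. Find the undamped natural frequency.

ω_n = 5.6 rad/s

The closed-loop denominator is s(s+4.8) + 22.4·1.4 = s² + 4.8s + 31.36.
Matching s² + 2ζω_n s + ω_n²: ω_n = √31.36 = 5.6 rad/s and 2ζω_n = 4.8, so ζ = 4.8/(2·5.6) = 0.429.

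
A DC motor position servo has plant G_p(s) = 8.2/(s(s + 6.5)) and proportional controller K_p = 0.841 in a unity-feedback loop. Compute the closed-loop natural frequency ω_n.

The closed-loop denominator is s(s+6.5) + 0.841·8.2 = s² + 6.5s + 6.896.
Matching s² + 2ζω_n s + ω_n²: ω_n = √6.896 = 2.626 rad/s and 2ζω_n = 6.5, so ζ = 6.5/(2·2.626) = 1.24.

ω_n = 2.63 rad/s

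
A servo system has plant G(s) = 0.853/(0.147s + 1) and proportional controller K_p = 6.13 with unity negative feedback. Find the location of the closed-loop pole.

Closed loop: T(s) = K_p·G/(1+K_p·G) = 5.229/(0.147s + 1 + 5.229), with pole at s = −(1 + 5.229)/0.147 = −42.37.

s = -42.37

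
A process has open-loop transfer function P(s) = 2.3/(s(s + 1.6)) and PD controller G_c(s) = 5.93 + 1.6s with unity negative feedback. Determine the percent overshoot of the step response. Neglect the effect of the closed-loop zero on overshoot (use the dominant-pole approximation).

4.03%

Forward path: (5.93 + 1.6s)·2.3/(s(s+1.6)). The closed-loop characteristic equation is s² + (1.6 + 2.3·1.6)s + 2.3·5.93 = 0.
That is s² + 5.28s + 13.64 = 0, so ω_n = 3.693 rad/s and ζ = 5.28/(2·3.693) = 0.7148.
%OS = 100·exp(−πζ/√(1−ζ²)) = 4.03%.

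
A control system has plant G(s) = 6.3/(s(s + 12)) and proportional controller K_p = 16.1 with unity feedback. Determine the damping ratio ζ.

The closed-loop denominator is s(s+12) + 16.1·6.3 = s² + 12s + 101.4.
So ω_n² = 101.4 ⇒ ω_n = 10.07 rad/s, and ζ = 12/(2ω_n) = 0.596.

ζ = 0.596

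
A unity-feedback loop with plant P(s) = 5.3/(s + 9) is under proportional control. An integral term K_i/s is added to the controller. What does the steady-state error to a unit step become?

0

The integrator makes K_pos = lim_{s→0} C(s)G(s) infinite, so e_ss = 1/(1+K_pos) = 0.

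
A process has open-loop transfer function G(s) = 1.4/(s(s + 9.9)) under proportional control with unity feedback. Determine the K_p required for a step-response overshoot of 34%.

From %OS = 100·exp(−πζ/√(1−ζ²)) = 34%, ζ = −ln(0.34)/√(π²+ln²(0.34)) = 0.3248.
Characteristic equation s² + 9.9s + 1.4K_p = 0 gives ζ = 9.9/(2√(1.4K_p)).
Setting ζ = 0.3248: √(1.4K_p) = 9.9/(2·0.3248) = 15.24, so K_p = 232.3/1.4 = 166.

K_p = 166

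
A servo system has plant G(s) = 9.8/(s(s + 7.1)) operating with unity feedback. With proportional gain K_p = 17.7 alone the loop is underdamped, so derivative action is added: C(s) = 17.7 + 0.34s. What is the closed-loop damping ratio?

ζ = 0.396

Forward path: (17.7 + 0.34s)·9.8/(s(s+7.1)). The closed-loop characteristic equation is s² + (7.1 + 9.8·0.34)s + 9.8·17.7 = 0.
That is s² + 10.43s + 173.5 = 0, so ω_n = 13.17 rad/s and ζ = 10.43/(2·13.17) = 0.396.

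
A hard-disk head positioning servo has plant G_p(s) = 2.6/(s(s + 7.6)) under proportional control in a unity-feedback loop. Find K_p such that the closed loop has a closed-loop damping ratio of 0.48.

Closed-loop characteristic equation: s² + 7.6s + K_p·2.6 = 0.
So ω_n = √(2.6K_p) and 2ζω_n = 7.6, giving ζ = 7.6/(2√(2.6K_p)).
Setting ζ = 0.48: √(2.6K_p) = 7.6/(2·0.48) = 7.917, so K_p = 62.67/2.6 = 24.1.

K_p = 24.1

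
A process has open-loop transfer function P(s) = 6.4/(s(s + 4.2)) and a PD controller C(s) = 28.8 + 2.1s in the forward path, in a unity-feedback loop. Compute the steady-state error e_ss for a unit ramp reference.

0.0228

The loop has one pole at the origin (type 1). Velocity error constant K_v = lim_{s→0} s·C(s)P(s) = 28.8·6.4/4.2 = 43.89.
Steady-state error to a unit ramp: e_ss = 1/K_v = 0.0228.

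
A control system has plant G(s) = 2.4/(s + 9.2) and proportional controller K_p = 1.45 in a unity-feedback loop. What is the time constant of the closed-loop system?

Closed-loop transfer function: T(s) = K_p·G(s)/(1 + K_p·G(s)) = 3.48/(s + 9.2 + 3.48) = 3.48/(s + 12.68).
Time constant τ = 1/12.68 = 0.0789 s.

τ = 0.0789 s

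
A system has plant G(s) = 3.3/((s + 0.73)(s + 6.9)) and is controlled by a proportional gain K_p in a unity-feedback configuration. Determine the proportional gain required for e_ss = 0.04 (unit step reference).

K_p = 36.6

The loop is type 0, so e_ss(step) = 1/(1 + K_pos) with K_pos = K_p·G(0).
G(0) = 0.6552. Require 1/(1 + K_p·0.6552) = 0.04, so 1 + 0.6552·K_p = 25.
K_p = (25 − 1)/0.6552 = 36.6.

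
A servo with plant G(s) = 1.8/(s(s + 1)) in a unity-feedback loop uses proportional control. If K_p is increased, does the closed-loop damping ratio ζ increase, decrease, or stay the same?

decrease

ζ = 1/(2√(1.8K_p)); increasing K_p raises the denominator, so ζ falls.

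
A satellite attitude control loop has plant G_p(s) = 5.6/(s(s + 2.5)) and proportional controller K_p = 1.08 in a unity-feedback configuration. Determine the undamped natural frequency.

ω_n = 2.46 rad/s

1 + K_p·G_p(s) = 0 gives s² + 2.5s + 6.048 = 0.
Matching s² + 2ζω_n s + ω_n²: ω_n = √6.048 = 2.459 rad/s and 2ζω_n = 2.5, so ζ = 2.5/(2·2.459) = 0.508.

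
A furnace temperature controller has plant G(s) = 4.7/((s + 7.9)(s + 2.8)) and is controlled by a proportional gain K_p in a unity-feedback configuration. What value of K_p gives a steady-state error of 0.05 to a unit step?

Steady-state error for a unit step on this type-0 loop is 1/(1 + K_p·G(0)).
G(0) = 0.2125. Require 1/(1 + K_p·0.2125) = 0.05, so 1 + 0.2125·K_p = 20.
K_p = (20 − 1)/0.2125 = 89.4.

K_p = 89.4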